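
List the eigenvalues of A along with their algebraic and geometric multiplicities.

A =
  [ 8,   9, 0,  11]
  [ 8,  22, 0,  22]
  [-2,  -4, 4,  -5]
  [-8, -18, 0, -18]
λ = 4: alg = 4, geom = 2

Step 1 — factor the characteristic polynomial to read off the algebraic multiplicities:
  χ_A(x) = (x - 4)^4

Step 2 — compute geometric multiplicities via the rank-nullity identity g(λ) = n − rank(A − λI):
  rank(A − (4)·I) = 2, so dim ker(A − (4)·I) = n − 2 = 2

Summary:
  λ = 4: algebraic multiplicity = 4, geometric multiplicity = 2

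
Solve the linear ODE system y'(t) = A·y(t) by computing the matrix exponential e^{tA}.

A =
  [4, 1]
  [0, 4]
e^{tA} =
  [exp(4*t), t*exp(4*t)]
  [0, exp(4*t)]

Strategy: write A = P · J · P⁻¹ where J is a Jordan canonical form, so e^{tA} = P · e^{tJ} · P⁻¹, and e^{tJ} can be computed block-by-block.

A has Jordan form
J =
  [4, 1]
  [0, 4]
(up to reordering of blocks).

Per-block formulas:
  For a 2×2 Jordan block J_2(4): exp(t · J_2(4)) = e^(4t)·(I + t·N), where N is the 2×2 nilpotent shift.

After assembling e^{tJ} and conjugating by P, we get:

e^{tA} =
  [exp(4*t), t*exp(4*t)]
  [0, exp(4*t)]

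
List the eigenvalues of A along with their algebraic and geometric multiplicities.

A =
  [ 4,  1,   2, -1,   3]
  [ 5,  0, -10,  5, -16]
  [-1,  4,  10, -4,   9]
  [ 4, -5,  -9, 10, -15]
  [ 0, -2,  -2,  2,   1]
λ = 5: alg = 5, geom = 2

Step 1 — factor the characteristic polynomial to read off the algebraic multiplicities:
  χ_A(x) = (x - 5)^5

Step 2 — compute geometric multiplicities via the rank-nullity identity g(λ) = n − rank(A − λI):
  rank(A − (5)·I) = 3, so dim ker(A − (5)·I) = n − 3 = 2

Summary:
  λ = 5: algebraic multiplicity = 5, geometric multiplicity = 2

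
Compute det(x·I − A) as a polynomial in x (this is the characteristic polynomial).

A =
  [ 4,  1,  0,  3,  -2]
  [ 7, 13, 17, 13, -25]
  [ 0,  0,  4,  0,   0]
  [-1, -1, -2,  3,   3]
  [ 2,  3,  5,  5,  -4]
x^5 - 20*x^4 + 160*x^3 - 640*x^2 + 1280*x - 1024

Expanding det(x·I − A) (e.g. by cofactor expansion or by noting that A is similar to its Jordan form J, which has the same characteristic polynomial as A) gives
  χ_A(x) = x^5 - 20*x^4 + 160*x^3 - 640*x^2 + 1280*x - 1024
which factors as (x - 4)^5. The eigenvalues (with algebraic multiplicities) are λ = 4 with multiplicity 5.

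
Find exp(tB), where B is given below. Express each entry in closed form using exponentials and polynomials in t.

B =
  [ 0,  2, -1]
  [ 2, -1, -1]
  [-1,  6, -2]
e^{tB} =
  [3*t^2*exp(-t) + t*exp(-t) + exp(-t), -2*t^2*exp(-t) + 2*t*exp(-t), -t^2*exp(-t) - t*exp(-t)]
  [3*t^2*exp(-t)/2 + 2*t*exp(-t), -t^2*exp(-t) + exp(-t), -t^2*exp(-t)/2 - t*exp(-t)]
  [6*t^2*exp(-t) - t*exp(-t), -4*t^2*exp(-t) + 6*t*exp(-t), -2*t^2*exp(-t) - t*exp(-t) + exp(-t)]

Strategy: write B = P · J · P⁻¹ where J is a Jordan canonical form, so e^{tB} = P · e^{tJ} · P⁻¹, and e^{tJ} can be computed block-by-block.

B has Jordan form
J =
  [-1,  1,  0]
  [ 0, -1,  1]
  [ 0,  0, -1]
(up to reordering of blocks).

Per-block formulas:
  For a 3×3 Jordan block J_3(-1): exp(t · J_3(-1)) = e^(-1t)·(I + t·N + (t^2/2)·N^2), where N is the 3×3 nilpotent shift.

After assembling e^{tJ} and conjugating by P, we get:

e^{tB} =
  [3*t^2*exp(-t) + t*exp(-t) + exp(-t), -2*t^2*exp(-t) + 2*t*exp(-t), -t^2*exp(-t) - t*exp(-t)]
  [3*t^2*exp(-t)/2 + 2*t*exp(-t), -t^2*exp(-t) + exp(-t), -t^2*exp(-t)/2 - t*exp(-t)]
  [6*t^2*exp(-t) - t*exp(-t), -4*t^2*exp(-t) + 6*t*exp(-t), -2*t^2*exp(-t) - t*exp(-t) + exp(-t)]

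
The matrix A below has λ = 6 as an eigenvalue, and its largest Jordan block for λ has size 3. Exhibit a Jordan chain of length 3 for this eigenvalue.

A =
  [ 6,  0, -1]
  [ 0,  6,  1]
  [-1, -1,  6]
A Jordan chain for λ = 6 of length 3:
v_1 = (1, -1, 0)ᵀ
v_2 = (0, 0, -1)ᵀ
v_3 = (1, 0, 0)ᵀ

Let N = A − (6)·I. We want v_3 with N^3 v_3 = 0 but N^2 v_3 ≠ 0; then v_{j-1} := N · v_j for j = 3, …, 2.

Pick v_3 = (1, 0, 0)ᵀ.
Then v_2 = N · v_3 = (0, 0, -1)ᵀ.
Then v_1 = N · v_2 = (1, -1, 0)ᵀ.

Sanity check: (A − (6)·I) v_1 = (0, 0, 0)ᵀ = 0. ✓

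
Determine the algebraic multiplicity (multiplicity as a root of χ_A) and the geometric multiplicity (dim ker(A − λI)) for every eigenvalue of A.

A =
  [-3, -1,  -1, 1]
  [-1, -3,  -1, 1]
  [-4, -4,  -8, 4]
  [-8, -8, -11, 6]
λ = -2: alg = 4, geom = 2

Step 1 — factor the characteristic polynomial to read off the algebraic multiplicities:
  χ_A(x) = (x + 2)^4

Step 2 — compute geometric multiplicities via the rank-nullity identity g(λ) = n − rank(A − λI):
  rank(A − (-2)·I) = 2, so dim ker(A − (-2)·I) = n − 2 = 2

Summary:
  λ = -2: algebraic multiplicity = 4, geometric multiplicity = 2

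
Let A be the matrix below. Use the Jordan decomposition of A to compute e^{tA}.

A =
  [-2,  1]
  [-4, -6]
e^{tA} =
  [2*t*exp(-4*t) + exp(-4*t), t*exp(-4*t)]
  [-4*t*exp(-4*t), -2*t*exp(-4*t) + exp(-4*t)]

Strategy: write A = P · J · P⁻¹ where J is a Jordan canonical form, so e^{tA} = P · e^{tJ} · P⁻¹, and e^{tJ} can be computed block-by-block.

A has Jordan form
J =
  [-4,  1]
  [ 0, -4]
(up to reordering of blocks).

Per-block formulas:
  For a 2×2 Jordan block J_2(-4): exp(t · J_2(-4)) = e^(-4t)·(I + t·N), where N is the 2×2 nilpotent shift.

After assembling e^{tJ} and conjugating by P, we get:

e^{tA} =
  [2*t*exp(-4*t) + exp(-4*t), t*exp(-4*t)]
  [-4*t*exp(-4*t), -2*t*exp(-4*t) + exp(-4*t)]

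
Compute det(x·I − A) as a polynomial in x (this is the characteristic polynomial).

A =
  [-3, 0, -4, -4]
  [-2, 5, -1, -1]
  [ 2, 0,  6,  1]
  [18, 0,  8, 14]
x^4 - 22*x^3 + 181*x^2 - 660*x + 900

Expanding det(x·I − A) (e.g. by cofactor expansion or by noting that A is similar to its Jordan form J, which has the same characteristic polynomial as A) gives
  χ_A(x) = x^4 - 22*x^3 + 181*x^2 - 660*x + 900
which factors as (x - 6)^2*(x - 5)^2. The eigenvalues (with algebraic multiplicities) are λ = 5 with multiplicity 2, λ = 6 with multiplicity 2.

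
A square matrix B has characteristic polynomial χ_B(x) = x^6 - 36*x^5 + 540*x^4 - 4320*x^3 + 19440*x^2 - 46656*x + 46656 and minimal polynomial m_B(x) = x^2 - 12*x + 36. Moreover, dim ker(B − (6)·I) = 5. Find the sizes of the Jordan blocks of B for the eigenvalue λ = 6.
Block sizes for λ = 6: [2, 1, 1, 1, 1]

Step 1 — from the characteristic polynomial, algebraic multiplicity of λ = 6 is 6. From dim ker(B − (6)·I) = 5, there are exactly 5 Jordan blocks for λ = 6.
Step 2 — from the minimal polynomial, the factor (x − 6)^2 tells us the largest block for λ = 6 has size 2.
Step 3 — with total size 6, 5 blocks, and largest block 2, the block sizes (in nonincreasing order) are [2, 1, 1, 1, 1].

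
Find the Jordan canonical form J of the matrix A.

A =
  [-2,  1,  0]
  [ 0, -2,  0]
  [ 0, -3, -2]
J_2(-2) ⊕ J_1(-2)

The characteristic polynomial is
  det(x·I − A) = x^3 + 6*x^2 + 12*x + 8 = (x + 2)^3

Eigenvalues and multiplicities (the geometric multiplicity of λ is n − rank(A − λI), which equals the number of Jordan blocks for λ):
  λ = -2: algebraic multiplicity = 3, geometric multiplicity = 2

Determining the block sizes for each eigenvalue:
  λ = -2: 2 blocks summing to 3 forces exactly one block of size 2 and the rest size 1 → block sizes [2, 1]

Assembling the blocks gives a Jordan form
J =
  [-2,  1,  0]
  [ 0, -2,  0]
  [ 0,  0, -2]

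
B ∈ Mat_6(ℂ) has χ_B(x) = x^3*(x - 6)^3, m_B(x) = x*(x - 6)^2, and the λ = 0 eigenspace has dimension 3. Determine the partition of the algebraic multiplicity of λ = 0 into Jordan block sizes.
Block sizes for λ = 0: [1, 1, 1]

Step 1 — from the characteristic polynomial, algebraic multiplicity of λ = 0 is 3. From dim ker(B − (0)·I) = 3, there are exactly 3 Jordan blocks for λ = 0.
Step 2 — from the minimal polynomial, the factor (x − 0) tells us the largest block for λ = 0 has size 1.
Step 3 — with total size 3, 3 blocks, and largest block 1, the block sizes (in nonincreasing order) are [1, 1, 1].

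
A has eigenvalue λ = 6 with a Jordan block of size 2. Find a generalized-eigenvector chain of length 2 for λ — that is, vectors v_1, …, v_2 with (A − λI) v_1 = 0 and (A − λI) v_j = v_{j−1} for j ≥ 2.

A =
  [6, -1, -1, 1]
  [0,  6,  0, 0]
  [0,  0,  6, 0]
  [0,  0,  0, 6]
A Jordan chain for λ = 6 of length 2:
v_1 = (-1, 0, 0, 0)ᵀ
v_2 = (0, 1, 0, 0)ᵀ

Let N = A − (6)·I. We want v_2 with N^2 v_2 = 0 but N^1 v_2 ≠ 0; then v_{j-1} := N · v_j for j = 2, …, 2.

Pick v_2 = (0, 1, 0, 0)ᵀ.
Then v_1 = N · v_2 = (-1, 0, 0, 0)ᵀ.

Sanity check: (A − (6)·I) v_1 = (0, 0, 0, 0)ᵀ = 0. ✓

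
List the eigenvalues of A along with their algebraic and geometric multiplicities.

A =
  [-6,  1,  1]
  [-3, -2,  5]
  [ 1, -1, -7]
λ = -5: alg = 3, geom = 1

Step 1 — factor the characteristic polynomial to read off the algebraic multiplicities:
  χ_A(x) = (x + 5)^3

Step 2 — compute geometric multiplicities via the rank-nullity identity g(λ) = n − rank(A − λI):
  rank(A − (-5)·I) = 2, so dim ker(A − (-5)·I) = n − 2 = 1

Summary:
  λ = -5: algebraic multiplicity = 3, geometric multiplicity = 1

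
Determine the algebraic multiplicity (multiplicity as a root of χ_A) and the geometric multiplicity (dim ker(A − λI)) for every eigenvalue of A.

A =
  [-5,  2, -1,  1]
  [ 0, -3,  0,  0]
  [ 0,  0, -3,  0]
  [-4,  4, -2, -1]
λ = -3: alg = 4, geom = 3

Step 1 — factor the characteristic polynomial to read off the algebraic multiplicities:
  χ_A(x) = (x + 3)^4

Step 2 — compute geometric multiplicities via the rank-nullity identity g(λ) = n − rank(A − λI):
  rank(A − (-3)·I) = 1, so dim ker(A − (-3)·I) = n − 1 = 3

Summary:
  λ = -3: algebraic multiplicity = 4, geometric multiplicity = 3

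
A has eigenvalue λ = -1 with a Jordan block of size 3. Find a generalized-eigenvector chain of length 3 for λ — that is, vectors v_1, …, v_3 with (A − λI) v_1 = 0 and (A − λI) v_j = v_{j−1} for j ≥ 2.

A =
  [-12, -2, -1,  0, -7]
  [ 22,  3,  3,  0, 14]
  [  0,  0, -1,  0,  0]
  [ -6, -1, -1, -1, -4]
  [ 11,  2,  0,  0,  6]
A Jordan chain for λ = -1 of length 3:
v_1 = (5, -10, 0, 3, -5)ᵀ
v_2 = (-1, 3, 0, -1, 0)ᵀ
v_3 = (0, 0, 1, 0, 0)ᵀ

Let N = A − (-1)·I. We want v_3 with N^3 v_3 = 0 but N^2 v_3 ≠ 0; then v_{j-1} := N · v_j for j = 3, …, 2.

Pick v_3 = (0, 0, 1, 0, 0)ᵀ.
Then v_2 = N · v_3 = (-1, 3, 0, -1, 0)ᵀ.
Then v_1 = N · v_2 = (5, -10, 0, 3, -5)ᵀ.

Sanity check: (A − (-1)·I) v_1 = (0, 0, 0, 0, 0)ᵀ = 0. ✓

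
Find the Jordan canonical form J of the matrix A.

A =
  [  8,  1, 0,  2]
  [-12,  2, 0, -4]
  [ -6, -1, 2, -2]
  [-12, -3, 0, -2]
J_2(2) ⊕ J_1(2) ⊕ J_1(4)

The characteristic polynomial is
  det(x·I − A) = x^4 - 10*x^3 + 36*x^2 - 56*x + 32 = (x - 4)*(x - 2)^3

Eigenvalues and multiplicities (the geometric multiplicity of λ is n − rank(A − λI), which equals the number of Jordan blocks for λ):
  λ = 2: algebraic multiplicity = 3, geometric multiplicity = 2
  λ = 4: algebraic multiplicity = 1, geometric multiplicity = 1

Determining the block sizes for each eigenvalue:
  λ = 2: 2 blocks summing to 3 forces exactly one block of size 2 and the rest size 1 → block sizes [2, 1]
  λ = 4: one block (gm = 1), so the single block has size am = 1 → block sizes [1]

Assembling the blocks gives a Jordan form
J =
  [2, 1, 0, 0]
  [0, 2, 0, 0]
  [0, 0, 2, 0]
  [0, 0, 0, 4]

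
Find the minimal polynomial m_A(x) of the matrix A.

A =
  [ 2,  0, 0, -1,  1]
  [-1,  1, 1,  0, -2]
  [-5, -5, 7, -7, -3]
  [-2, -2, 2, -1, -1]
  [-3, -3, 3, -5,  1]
x^3 - 6*x^2 + 12*x - 8

The characteristic polynomial is χ_A(x) = (x - 2)^5, so the eigenvalues are known. The minimal polynomial is
  m_A(x) = Π_λ (x − λ)^{k_λ}
where k_λ is the size of the *largest* Jordan block for λ (equivalently, the smallest k with (A − λI)^k v = 0 for every generalised eigenvector v of λ).

  λ = 2: largest Jordan block has size 3, contributing (x − 2)^3

So m_A(x) = (x - 2)^3 = x^3 - 6*x^2 + 12*x - 8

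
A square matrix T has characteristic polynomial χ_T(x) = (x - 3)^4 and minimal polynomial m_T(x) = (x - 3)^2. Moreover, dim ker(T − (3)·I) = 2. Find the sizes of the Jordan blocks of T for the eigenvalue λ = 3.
Block sizes for λ = 3: [2, 2]

Step 1 — from the characteristic polynomial, algebraic multiplicity of λ = 3 is 4. From dim ker(T − (3)·I) = 2, there are exactly 2 Jordan blocks for λ = 3.
Step 2 — from the minimal polynomial, the factor (x − 3)^2 tells us the largest block for λ = 3 has size 2.
Step 3 — with total size 4, 2 blocks, and largest block 2, the block sizes (in nonincreasing order) are [2, 2].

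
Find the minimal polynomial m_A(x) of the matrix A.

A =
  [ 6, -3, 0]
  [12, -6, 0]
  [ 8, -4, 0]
x^2

The characteristic polynomial is χ_A(x) = x^3, so the eigenvalues are known. The minimal polynomial is
  m_A(x) = Π_λ (x − λ)^{k_λ}
where k_λ is the size of the *largest* Jordan block for λ (equivalently, the smallest k with (A − λI)^k v = 0 for every generalised eigenvector v of λ).

  λ = 0: largest Jordan block has size 2, contributing (x − 0)^2

So m_A(x) = x^2 = x^2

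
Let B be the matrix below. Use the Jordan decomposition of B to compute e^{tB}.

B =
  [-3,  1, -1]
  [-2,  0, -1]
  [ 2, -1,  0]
e^{tB} =
  [-2*t*exp(-t) + exp(-t), t*exp(-t), -t*exp(-t)]
  [-2*t*exp(-t), t*exp(-t) + exp(-t), -t*exp(-t)]
  [2*t*exp(-t), -t*exp(-t), t*exp(-t) + exp(-t)]

Strategy: write B = P · J · P⁻¹ where J is a Jordan canonical form, so e^{tB} = P · e^{tJ} · P⁻¹, and e^{tJ} can be computed block-by-block.

B has Jordan form
J =
  [-1,  1,  0]
  [ 0, -1,  0]
  [ 0,  0, -1]
(up to reordering of blocks).

Per-block formulas:
  For a 2×2 Jordan block J_2(-1): exp(t · J_2(-1)) = e^(-1t)·(I + t·N), where N is the 2×2 nilpotent shift.
  For a 1×1 block at λ = -1: exp(t · [-1]) = [e^(-1t)].

After assembling e^{tJ} and conjugating by P, we get:

e^{tB} =
  [-2*t*exp(-t) + exp(-t), t*exp(-t), -t*exp(-t)]
  [-2*t*exp(-t), t*exp(-t) + exp(-t), -t*exp(-t)]
  [2*t*exp(-t), -t*exp(-t), t*exp(-t) + exp(-t)]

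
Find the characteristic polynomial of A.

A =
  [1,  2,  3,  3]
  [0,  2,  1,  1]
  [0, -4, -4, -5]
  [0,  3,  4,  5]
x^4 - 4*x^3 + 6*x^2 - 4*x + 1

Expanding det(x·I − A) (e.g. by cofactor expansion or by noting that A is similar to its Jordan form J, which has the same characteristic polynomial as A) gives
  χ_A(x) = x^4 - 4*x^3 + 6*x^2 - 4*x + 1
which factors as (x - 1)^4. The eigenvalues (with algebraic multiplicities) are λ = 1 with multiplicity 4.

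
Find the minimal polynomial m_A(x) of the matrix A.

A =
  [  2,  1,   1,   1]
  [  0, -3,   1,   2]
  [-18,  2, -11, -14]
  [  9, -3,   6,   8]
x^2 + 2*x + 1

The characteristic polynomial is χ_A(x) = (x + 1)^4, so the eigenvalues are known. The minimal polynomial is
  m_A(x) = Π_λ (x − λ)^{k_λ}
where k_λ is the size of the *largest* Jordan block for λ (equivalently, the smallest k with (A − λI)^k v = 0 for every generalised eigenvector v of λ).

  λ = -1: largest Jordan block has size 2, contributing (x + 1)^2

So m_A(x) = (x + 1)^2 = x^2 + 2*x + 1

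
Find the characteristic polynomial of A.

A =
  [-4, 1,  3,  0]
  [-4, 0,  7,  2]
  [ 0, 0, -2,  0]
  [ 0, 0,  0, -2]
x^4 + 8*x^3 + 24*x^2 + 32*x + 16

Expanding det(x·I − A) (e.g. by cofactor expansion or by noting that A is similar to its Jordan form J, which has the same characteristic polynomial as A) gives
  χ_A(x) = x^4 + 8*x^3 + 24*x^2 + 32*x + 16
which factors as (x + 2)^4. The eigenvalues (with algebraic multiplicities) are λ = -2 with multiplicity 4.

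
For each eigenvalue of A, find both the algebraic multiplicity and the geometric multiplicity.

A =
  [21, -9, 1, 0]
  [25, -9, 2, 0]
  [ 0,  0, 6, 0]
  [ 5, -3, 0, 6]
λ = 6: alg = 4, geom = 2

Step 1 — factor the characteristic polynomial to read off the algebraic multiplicities:
  χ_A(x) = (x - 6)^4

Step 2 — compute geometric multiplicities via the rank-nullity identity g(λ) = n − rank(A − λI):
  rank(A − (6)·I) = 2, so dim ker(A − (6)·I) = n − 2 = 2

Summary:
  λ = 6: algebraic multiplicity = 4, geometric multiplicity = 2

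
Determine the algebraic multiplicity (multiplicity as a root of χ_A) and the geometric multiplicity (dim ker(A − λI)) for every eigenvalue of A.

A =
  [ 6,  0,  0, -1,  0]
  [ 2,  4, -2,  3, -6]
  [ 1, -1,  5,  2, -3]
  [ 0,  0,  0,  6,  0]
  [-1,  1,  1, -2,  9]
λ = 6: alg = 5, geom = 3

Step 1 — factor the characteristic polynomial to read off the algebraic multiplicities:
  χ_A(x) = (x - 6)^5

Step 2 — compute geometric multiplicities via the rank-nullity identity g(λ) = n − rank(A − λI):
  rank(A − (6)·I) = 2, so dim ker(A − (6)·I) = n − 2 = 3

Summary:
  λ = 6: algebraic multiplicity = 5, geometric multiplicity = 3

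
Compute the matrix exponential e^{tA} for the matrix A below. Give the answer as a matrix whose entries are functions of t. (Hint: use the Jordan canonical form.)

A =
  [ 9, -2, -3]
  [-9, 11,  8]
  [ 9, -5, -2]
e^{tA} =
  [3*t*exp(6*t) + exp(6*t), -t^2*exp(6*t)/2 - 2*t*exp(6*t), -t^2*exp(6*t)/2 - 3*t*exp(6*t)]
  [-9*t*exp(6*t), 3*t^2*exp(6*t)/2 + 5*t*exp(6*t) + exp(6*t), 3*t^2*exp(6*t)/2 + 8*t*exp(6*t)]
  [9*t*exp(6*t), -3*t^2*exp(6*t)/2 - 5*t*exp(6*t), -3*t^2*exp(6*t)/2 - 8*t*exp(6*t) + exp(6*t)]

Strategy: write A = P · J · P⁻¹ where J is a Jordan canonical form, so e^{tA} = P · e^{tJ} · P⁻¹, and e^{tJ} can be computed block-by-block.

A has Jordan form
J =
  [6, 1, 0]
  [0, 6, 1]
  [0, 0, 6]
(up to reordering of blocks).

Per-block formulas:
  For a 3×3 Jordan block J_3(6): exp(t · J_3(6)) = e^(6t)·(I + t·N + (t^2/2)·N^2), where N is the 3×3 nilpotent shift.

After assembling e^{tJ} and conjugating by P, we get:

e^{tA} =
  [3*t*exp(6*t) + exp(6*t), -t^2*exp(6*t)/2 - 2*t*exp(6*t), -t^2*exp(6*t)/2 - 3*t*exp(6*t)]
  [-9*t*exp(6*t), 3*t^2*exp(6*t)/2 + 5*t*exp(6*t) + exp(6*t), 3*t^2*exp(6*t)/2 + 8*t*exp(6*t)]
  [9*t*exp(6*t), -3*t^2*exp(6*t)/2 - 5*t*exp(6*t), -3*t^2*exp(6*t)/2 - 8*t*exp(6*t) + exp(6*t)]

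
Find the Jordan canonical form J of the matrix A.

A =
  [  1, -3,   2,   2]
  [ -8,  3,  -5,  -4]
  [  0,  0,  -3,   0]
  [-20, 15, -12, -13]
J_3(-3) ⊕ J_1(-3)

The characteristic polynomial is
  det(x·I − A) = x^4 + 12*x^3 + 54*x^2 + 108*x + 81 = (x + 3)^4

Eigenvalues and multiplicities (the geometric multiplicity of λ is n − rank(A − λI), which equals the number of Jordan blocks for λ):
  λ = -3: algebraic multiplicity = 4, geometric multiplicity = 2

Determining the block sizes for each eigenvalue:
  λ = -3: with am = 4 and gm = 2, the partition is not yet determined (e.g. several partitions of 4 into 2 parts exist). Let N = A − (-3)·I. Computing rank(N^1) = 2, rank(N^2) = 1, rank(N^3) = 0; the number of blocks of size ≥ j is rank(N^{j−1}) − rank(N^j), giving [2, 1, 1]. So we have 1 block(s) of size 3, 1 block(s) of size 1 → block sizes [3, 1]

Assembling the blocks gives a Jordan form
J =
  [-3,  1,  0,  0]
  [ 0, -3,  1,  0]
  [ 0,  0, -3,  0]
  [ 0,  0,  0, -3]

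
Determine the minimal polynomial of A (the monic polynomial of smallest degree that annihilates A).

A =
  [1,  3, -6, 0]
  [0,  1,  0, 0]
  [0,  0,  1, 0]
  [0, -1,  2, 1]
x^2 - 2*x + 1

The characteristic polynomial is χ_A(x) = (x - 1)^4, so the eigenvalues are known. The minimal polynomial is
  m_A(x) = Π_λ (x − λ)^{k_λ}
where k_λ is the size of the *largest* Jordan block for λ (equivalently, the smallest k with (A − λI)^k v = 0 for every generalised eigenvector v of λ).

  λ = 1: largest Jordan block has size 2, contributing (x − 1)^2

So m_A(x) = (x - 1)^2 = x^2 - 2*x + 1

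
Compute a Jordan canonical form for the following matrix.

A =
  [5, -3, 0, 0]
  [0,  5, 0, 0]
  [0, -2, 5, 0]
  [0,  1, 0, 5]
J_2(5) ⊕ J_1(5) ⊕ J_1(5)

The characteristic polynomial is
  det(x·I − A) = x^4 - 20*x^3 + 150*x^2 - 500*x + 625 = (x - 5)^4

Eigenvalues and multiplicities (the geometric multiplicity of λ is n − rank(A − λI), which equals the number of Jordan blocks for λ):
  λ = 5: algebraic multiplicity = 4, geometric multiplicity = 3

Determining the block sizes for each eigenvalue:
  λ = 5: 3 blocks summing to 4 forces exactly one block of size 2 and the rest size 1 → block sizes [2, 1, 1]

Assembling the blocks gives a Jordan form
J =
  [5, 1, 0, 0]
  [0, 5, 0, 0]
  [0, 0, 5, 0]
  [0, 0, 0, 5]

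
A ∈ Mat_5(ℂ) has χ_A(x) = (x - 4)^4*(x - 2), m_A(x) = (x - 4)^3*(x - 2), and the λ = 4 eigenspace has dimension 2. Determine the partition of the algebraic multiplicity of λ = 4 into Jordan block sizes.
Block sizes for λ = 4: [3, 1]

Step 1 — from the characteristic polynomial, algebraic multiplicity of λ = 4 is 4. From dim ker(A − (4)·I) = 2, there are exactly 2 Jordan blocks for λ = 4.
Step 2 — from the minimal polynomial, the factor (x − 4)^3 tells us the largest block for λ = 4 has size 3.
Step 3 — with total size 4, 2 blocks, and largest block 3, the block sizes (in nonincreasing order) are [3, 1].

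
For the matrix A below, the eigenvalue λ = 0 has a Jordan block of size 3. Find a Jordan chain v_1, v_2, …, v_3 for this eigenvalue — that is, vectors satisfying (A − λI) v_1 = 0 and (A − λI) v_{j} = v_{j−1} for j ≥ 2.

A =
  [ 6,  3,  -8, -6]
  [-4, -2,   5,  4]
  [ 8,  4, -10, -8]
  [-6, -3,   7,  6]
A Jordan chain for λ = 0 of length 3:
v_1 = (-4, 0, 0, -4)ᵀ
v_2 = (6, -4, 8, -6)ᵀ
v_3 = (1, 0, 0, 0)ᵀ

Let N = A − (0)·I. We want v_3 with N^3 v_3 = 0 but N^2 v_3 ≠ 0; then v_{j-1} := N · v_j for j = 3, …, 2.

Pick v_3 = (1, 0, 0, 0)ᵀ.
Then v_2 = N · v_3 = (6, -4, 8, -6)ᵀ.
Then v_1 = N · v_2 = (-4, 0, 0, -4)ᵀ.

Sanity check: (A − (0)·I) v_1 = (0, 0, 0, 0)ᵀ = 0. ✓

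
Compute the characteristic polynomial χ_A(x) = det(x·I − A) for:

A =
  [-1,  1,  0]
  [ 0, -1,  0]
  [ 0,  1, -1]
x^3 + 3*x^2 + 3*x + 1

Expanding det(x·I − A) (e.g. by cofactor expansion or by noting that A is similar to its Jordan form J, which has the same characteristic polynomial as A) gives
  χ_A(x) = x^3 + 3*x^2 + 3*x + 1
which factors as (x + 1)^3. The eigenvalues (with algebraic multiplicities) are λ = -1 with multiplicity 3.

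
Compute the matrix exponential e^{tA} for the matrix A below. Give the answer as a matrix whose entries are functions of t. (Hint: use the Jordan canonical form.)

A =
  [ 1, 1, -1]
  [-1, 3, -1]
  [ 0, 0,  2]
e^{tA} =
  [-t*exp(2*t) + exp(2*t), t*exp(2*t), -t*exp(2*t)]
  [-t*exp(2*t), t*exp(2*t) + exp(2*t), -t*exp(2*t)]
  [0, 0, exp(2*t)]

Strategy: write A = P · J · P⁻¹ where J is a Jordan canonical form, so e^{tA} = P · e^{tJ} · P⁻¹, and e^{tJ} can be computed block-by-block.

A has Jordan form
J =
  [2, 1, 0]
  [0, 2, 0]
  [0, 0, 2]
(up to reordering of blocks).

Per-block formulas:
  For a 1×1 block at λ = 2: exp(t · [2]) = [e^(2t)].
  For a 2×2 Jordan block J_2(2): exp(t · J_2(2)) = e^(2t)·(I + t·N), where N is the 2×2 nilpotent shift.

After assembling e^{tJ} and conjugating by P, we get:

e^{tA} =
  [-t*exp(2*t) + exp(2*t), t*exp(2*t), -t*exp(2*t)]
  [-t*exp(2*t), t*exp(2*t) + exp(2*t), -t*exp(2*t)]
  [0, 0, exp(2*t)]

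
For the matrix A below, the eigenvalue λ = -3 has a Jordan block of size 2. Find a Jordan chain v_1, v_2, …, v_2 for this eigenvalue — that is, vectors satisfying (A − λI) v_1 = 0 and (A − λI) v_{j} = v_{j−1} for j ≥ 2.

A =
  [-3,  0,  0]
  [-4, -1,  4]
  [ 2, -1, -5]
A Jordan chain for λ = -3 of length 2:
v_1 = (0, -4, 2)ᵀ
v_2 = (1, 0, 0)ᵀ

Let N = A − (-3)·I. We want v_2 with N^2 v_2 = 0 but N^1 v_2 ≠ 0; then v_{j-1} := N · v_j for j = 2, …, 2.

Pick v_2 = (1, 0, 0)ᵀ.
Then v_1 = N · v_2 = (0, -4, 2)ᵀ.

Sanity check: (A − (-3)·I) v_1 = (0, 0, 0)ᵀ = 0. ✓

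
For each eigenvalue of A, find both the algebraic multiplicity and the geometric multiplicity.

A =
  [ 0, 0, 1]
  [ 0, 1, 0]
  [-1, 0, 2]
λ = 1: alg = 3, geom = 2

Step 1 — factor the characteristic polynomial to read off the algebraic multiplicities:
  χ_A(x) = (x - 1)^3

Step 2 — compute geometric multiplicities via the rank-nullity identity g(λ) = n − rank(A − λI):
  rank(A − (1)·I) = 1, so dim ker(A − (1)·I) = n − 1 = 2

Summary:
  λ = 1: algebraic multiplicity = 3, geometric multiplicity = 2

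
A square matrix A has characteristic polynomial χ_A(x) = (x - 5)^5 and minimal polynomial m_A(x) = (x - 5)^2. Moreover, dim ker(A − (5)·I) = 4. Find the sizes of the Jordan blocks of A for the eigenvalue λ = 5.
Block sizes for λ = 5: [2, 1, 1, 1]

Step 1 — from the characteristic polynomial, algebraic multiplicity of λ = 5 is 5. From dim ker(A − (5)·I) = 4, there are exactly 4 Jordan blocks for λ = 5.
Step 2 — from the minimal polynomial, the factor (x − 5)^2 tells us the largest block for λ = 5 has size 2.
Step 3 — with total size 5, 4 blocks, and largest block 2, the block sizes (in nonincreasing order) are [2, 1, 1, 1].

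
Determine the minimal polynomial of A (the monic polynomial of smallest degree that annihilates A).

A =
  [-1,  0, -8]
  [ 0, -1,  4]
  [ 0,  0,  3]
x^2 - 2*x - 3

The characteristic polynomial is χ_A(x) = (x - 3)*(x + 1)^2, so the eigenvalues are known. The minimal polynomial is
  m_A(x) = Π_λ (x − λ)^{k_λ}
where k_λ is the size of the *largest* Jordan block for λ (equivalently, the smallest k with (A − λI)^k v = 0 for every generalised eigenvector v of λ).

  λ = -1: largest Jordan block has size 1, contributing (x + 1)
  λ = 3: largest Jordan block has size 1, contributing (x − 3)

So m_A(x) = (x - 3)*(x + 1) = x^2 - 2*x - 3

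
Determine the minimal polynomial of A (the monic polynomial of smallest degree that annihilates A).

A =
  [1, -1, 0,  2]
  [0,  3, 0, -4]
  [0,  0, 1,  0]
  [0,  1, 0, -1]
x^2 - 2*x + 1

The characteristic polynomial is χ_A(x) = (x - 1)^4, so the eigenvalues are known. The minimal polynomial is
  m_A(x) = Π_λ (x − λ)^{k_λ}
where k_λ is the size of the *largest* Jordan block for λ (equivalently, the smallest k with (A − λI)^k v = 0 for every generalised eigenvector v of λ).

  λ = 1: largest Jordan block has size 2, contributing (x − 1)^2

So m_A(x) = (x - 1)^2 = x^2 - 2*x + 1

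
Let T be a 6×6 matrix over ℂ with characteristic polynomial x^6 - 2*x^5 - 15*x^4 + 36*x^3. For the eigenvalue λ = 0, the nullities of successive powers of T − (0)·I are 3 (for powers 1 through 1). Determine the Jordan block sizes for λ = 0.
Block sizes for λ = 0: [1, 1, 1]

From the dimensions of kernels of powers, the number of Jordan blocks of size at least j is d_j − d_{j−1} where d_j = dim ker(N^j) (with d_0 = 0). Computing the differences gives [3].
The number of blocks of size exactly k is (#blocks of size ≥ k) − (#blocks of size ≥ k + 1), so the partition is: 3 block(s) of size 1.
In nonincreasing order the block sizes are [1, 1, 1].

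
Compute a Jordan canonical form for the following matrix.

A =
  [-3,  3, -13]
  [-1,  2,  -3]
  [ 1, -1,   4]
J_3(1)

The characteristic polynomial is
  det(x·I − A) = x^3 - 3*x^2 + 3*x - 1 = (x - 1)^3

Eigenvalues and multiplicities (the geometric multiplicity of λ is n − rank(A − λI), which equals the number of Jordan blocks for λ):
  λ = 1: algebraic multiplicity = 3, geometric multiplicity = 1

Determining the block sizes for each eigenvalue:
  λ = 1: one block (gm = 1), so the single block has size am = 3 → block sizes [3]

Assembling the blocks gives a Jordan form
J =
  [1, 1, 0]
  [0, 1, 1]
  [0, 0, 1]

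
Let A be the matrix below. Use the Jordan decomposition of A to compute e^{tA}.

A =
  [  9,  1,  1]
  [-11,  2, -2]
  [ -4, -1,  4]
e^{tA} =
  [t^2*exp(5*t)/2 + 4*t*exp(5*t) + exp(5*t), t*exp(5*t), t^2*exp(5*t)/2 + t*exp(5*t)]
  [-3*t^2*exp(5*t)/2 - 11*t*exp(5*t), -3*t*exp(5*t) + exp(5*t), -3*t^2*exp(5*t)/2 - 2*t*exp(5*t)]
  [-t^2*exp(5*t)/2 - 4*t*exp(5*t), -t*exp(5*t), -t^2*exp(5*t)/2 - t*exp(5*t) + exp(5*t)]

Strategy: write A = P · J · P⁻¹ where J is a Jordan canonical form, so e^{tA} = P · e^{tJ} · P⁻¹, and e^{tJ} can be computed block-by-block.

A has Jordan form
J =
  [5, 1, 0]
  [0, 5, 1]
  [0, 0, 5]
(up to reordering of blocks).

Per-block formulas:
  For a 3×3 Jordan block J_3(5): exp(t · J_3(5)) = e^(5t)·(I + t·N + (t^2/2)·N^2), where N is the 3×3 nilpotent shift.

After assembling e^{tJ} and conjugating by P, we get:

e^{tA} =
  [t^2*exp(5*t)/2 + 4*t*exp(5*t) + exp(5*t), t*exp(5*t), t^2*exp(5*t)/2 + t*exp(5*t)]
  [-3*t^2*exp(5*t)/2 - 11*t*exp(5*t), -3*t*exp(5*t) + exp(5*t), -3*t^2*exp(5*t)/2 - 2*t*exp(5*t)]
  [-t^2*exp(5*t)/2 - 4*t*exp(5*t), -t*exp(5*t), -t^2*exp(5*t)/2 - t*exp(5*t) + exp(5*t)]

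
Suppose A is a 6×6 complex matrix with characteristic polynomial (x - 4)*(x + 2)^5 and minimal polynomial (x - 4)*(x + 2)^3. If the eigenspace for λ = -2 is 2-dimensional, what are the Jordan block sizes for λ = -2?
Block sizes for λ = -2: [3, 2]

Step 1 — from the characteristic polynomial, algebraic multiplicity of λ = -2 is 5. From dim ker(A − (-2)·I) = 2, there are exactly 2 Jordan blocks for λ = -2.
Step 2 — from the minimal polynomial, the factor (x + 2)^3 tells us the largest block for λ = -2 has size 3.
Step 3 — with total size 5, 2 blocks, and largest block 3, the block sizes (in nonincreasing order) are [3, 2].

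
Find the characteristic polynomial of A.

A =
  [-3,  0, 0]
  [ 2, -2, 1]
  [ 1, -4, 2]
x^3 + 3*x^2

Expanding det(x·I − A) (e.g. by cofactor expansion or by noting that A is similar to its Jordan form J, which has the same characteristic polynomial as A) gives
  χ_A(x) = x^3 + 3*x^2
which factors as x^2*(x + 3). The eigenvalues (with algebraic multiplicities) are λ = -3 with multiplicity 1, λ = 0 with multiplicity 2.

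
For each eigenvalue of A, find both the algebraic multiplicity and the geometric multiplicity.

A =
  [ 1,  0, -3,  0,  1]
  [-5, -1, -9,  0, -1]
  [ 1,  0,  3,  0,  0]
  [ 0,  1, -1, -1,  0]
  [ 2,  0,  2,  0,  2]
λ = -1: alg = 2, geom = 1; λ = 2: alg = 3, geom = 1

Step 1 — factor the characteristic polynomial to read off the algebraic multiplicities:
  χ_A(x) = (x - 2)^3*(x + 1)^2

Step 2 — compute geometric multiplicities via the rank-nullity identity g(λ) = n − rank(A − λI):
  rank(A − (-1)·I) = 4, so dim ker(A − (-1)·I) = n − 4 = 1
  rank(A − (2)·I) = 4, so dim ker(A − (2)·I) = n − 4 = 1

Summary:
  λ = -1: algebraic multiplicity = 2, geometric multiplicity = 1
  λ = 2: algebraic multiplicity = 3, geometric multiplicity = 1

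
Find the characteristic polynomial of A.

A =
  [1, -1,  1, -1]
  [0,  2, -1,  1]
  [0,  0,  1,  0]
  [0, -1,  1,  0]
x^4 - 4*x^3 + 6*x^2 - 4*x + 1

Expanding det(x·I − A) (e.g. by cofactor expansion or by noting that A is similar to its Jordan form J, which has the same characteristic polynomial as A) gives
  χ_A(x) = x^4 - 4*x^3 + 6*x^2 - 4*x + 1
which factors as (x - 1)^4. The eigenvalues (with algebraic multiplicities) are λ = 1 with multiplicity 4.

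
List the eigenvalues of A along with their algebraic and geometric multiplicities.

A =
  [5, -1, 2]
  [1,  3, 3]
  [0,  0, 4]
λ = 4: alg = 3, geom = 1

Step 1 — factor the characteristic polynomial to read off the algebraic multiplicities:
  χ_A(x) = (x - 4)^3

Step 2 — compute geometric multiplicities via the rank-nullity identity g(λ) = n − rank(A − λI):
  rank(A − (4)·I) = 2, so dim ker(A − (4)·I) = n − 2 = 1

Summary:
  λ = 4: algebraic multiplicity = 3, geometric multiplicity = 1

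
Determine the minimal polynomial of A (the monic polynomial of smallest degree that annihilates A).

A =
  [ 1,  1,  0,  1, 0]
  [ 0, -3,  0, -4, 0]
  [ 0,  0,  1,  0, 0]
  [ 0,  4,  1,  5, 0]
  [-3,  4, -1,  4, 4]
x^4 - 7*x^3 + 15*x^2 - 13*x + 4

The characteristic polynomial is χ_A(x) = (x - 4)*(x - 1)^4, so the eigenvalues are known. The minimal polynomial is
  m_A(x) = Π_λ (x − λ)^{k_λ}
where k_λ is the size of the *largest* Jordan block for λ (equivalently, the smallest k with (A − λI)^k v = 0 for every generalised eigenvector v of λ).

  λ = 1: largest Jordan block has size 3, contributing (x − 1)^3
  λ = 4: largest Jordan block has size 1, contributing (x − 4)

So m_A(x) = (x - 4)*(x - 1)^3 = x^4 - 7*x^3 + 15*x^2 - 13*x + 4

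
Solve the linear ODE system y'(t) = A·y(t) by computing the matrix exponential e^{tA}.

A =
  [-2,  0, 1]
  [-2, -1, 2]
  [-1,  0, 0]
e^{tA} =
  [-t*exp(-t) + exp(-t), 0, t*exp(-t)]
  [-2*t*exp(-t), exp(-t), 2*t*exp(-t)]
  [-t*exp(-t), 0, t*exp(-t) + exp(-t)]

Strategy: write A = P · J · P⁻¹ where J is a Jordan canonical form, so e^{tA} = P · e^{tJ} · P⁻¹, and e^{tJ} can be computed block-by-block.

A has Jordan form
J =
  [-1,  1,  0]
  [ 0, -1,  0]
  [ 0,  0, -1]
(up to reordering of blocks).

Per-block formulas:
  For a 1×1 block at λ = -1: exp(t · [-1]) = [e^(-1t)].
  For a 2×2 Jordan block J_2(-1): exp(t · J_2(-1)) = e^(-1t)·(I + t·N), where N is the 2×2 nilpotent shift.

After assembling e^{tJ} and conjugating by P, we get:

e^{tA} =
  [-t*exp(-t) + exp(-t), 0, t*exp(-t)]
  [-2*t*exp(-t), exp(-t), 2*t*exp(-t)]
  [-t*exp(-t), 0, t*exp(-t) + exp(-t)]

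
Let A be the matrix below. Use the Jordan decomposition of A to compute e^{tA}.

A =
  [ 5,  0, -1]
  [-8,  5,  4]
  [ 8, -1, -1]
e^{tA} =
  [-2*t^2*exp(3*t) + 2*t*exp(3*t) + exp(3*t), t^2*exp(3*t)/2, t^2*exp(3*t) - t*exp(3*t)]
  [-8*t*exp(3*t), 2*t*exp(3*t) + exp(3*t), 4*t*exp(3*t)]
  [-4*t^2*exp(3*t) + 8*t*exp(3*t), t^2*exp(3*t) - t*exp(3*t), 2*t^2*exp(3*t) - 4*t*exp(3*t) + exp(3*t)]

Strategy: write A = P · J · P⁻¹ where J is a Jordan canonical form, so e^{tA} = P · e^{tJ} · P⁻¹, and e^{tJ} can be computed block-by-block.

A has Jordan form
J =
  [3, 1, 0]
  [0, 3, 1]
  [0, 0, 3]
(up to reordering of blocks).

Per-block formulas:
  For a 3×3 Jordan block J_3(3): exp(t · J_3(3)) = e^(3t)·(I + t·N + (t^2/2)·N^2), where N is the 3×3 nilpotent shift.

After assembling e^{tJ} and conjugating by P, we get:

e^{tA} =
  [-2*t^2*exp(3*t) + 2*t*exp(3*t) + exp(3*t), t^2*exp(3*t)/2, t^2*exp(3*t) - t*exp(3*t)]
  [-8*t*exp(3*t), 2*t*exp(3*t) + exp(3*t), 4*t*exp(3*t)]
  [-4*t^2*exp(3*t) + 8*t*exp(3*t), t^2*exp(3*t) - t*exp(3*t), 2*t^2*exp(3*t) - 4*t*exp(3*t) + exp(3*t)]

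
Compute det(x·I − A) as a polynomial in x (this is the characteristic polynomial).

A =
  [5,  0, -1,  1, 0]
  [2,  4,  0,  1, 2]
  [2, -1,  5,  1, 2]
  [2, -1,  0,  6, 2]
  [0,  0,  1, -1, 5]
x^5 - 25*x^4 + 250*x^3 - 1250*x^2 + 3125*x - 3125

Expanding det(x·I − A) (e.g. by cofactor expansion or by noting that A is similar to its Jordan form J, which has the same characteristic polynomial as A) gives
  χ_A(x) = x^5 - 25*x^4 + 250*x^3 - 1250*x^2 + 3125*x - 3125
which factors as (x - 5)^5. The eigenvalues (with algebraic multiplicities) are λ = 5 with multiplicity 5.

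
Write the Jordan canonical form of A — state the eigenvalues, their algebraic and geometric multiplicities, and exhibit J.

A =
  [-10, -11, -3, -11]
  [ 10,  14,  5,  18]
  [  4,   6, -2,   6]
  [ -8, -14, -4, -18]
J_3(-4) ⊕ J_1(-4)

The characteristic polynomial is
  det(x·I − A) = x^4 + 16*x^3 + 96*x^2 + 256*x + 256 = (x + 4)^4

Eigenvalues and multiplicities (the geometric multiplicity of λ is n − rank(A − λI), which equals the number of Jordan blocks for λ):
  λ = -4: algebraic multiplicity = 4, geometric multiplicity = 2

Determining the block sizes for each eigenvalue:
  λ = -4: with am = 4 and gm = 2, the partition is not yet determined (e.g. several partitions of 4 into 2 parts exist). Let N = A − (-4)·I. Computing rank(N^1) = 2, rank(N^2) = 1, rank(N^3) = 0; the number of blocks of size ≥ j is rank(N^{j−1}) − rank(N^j), giving [2, 1, 1]. So we have 1 block(s) of size 3, 1 block(s) of size 1 → block sizes [3, 1]

Assembling the blocks gives a Jordan form
J =
  [-4,  1,  0,  0]
  [ 0, -4,  1,  0]
  [ 0,  0, -4,  0]
  [ 0,  0,  0, -4]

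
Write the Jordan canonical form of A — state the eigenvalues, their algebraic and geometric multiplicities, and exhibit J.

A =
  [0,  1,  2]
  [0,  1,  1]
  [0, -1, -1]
J_3(0)

The characteristic polynomial is
  det(x·I − A) = x^3

Eigenvalues and multiplicities (the geometric multiplicity of λ is n − rank(A − λI), which equals the number of Jordan blocks for λ):
  λ = 0: algebraic multiplicity = 3, geometric multiplicity = 1

Determining the block sizes for each eigenvalue:
  λ = 0: one block (gm = 1), so the single block has size am = 3 → block sizes [3]

Assembling the blocks gives a Jordan form
J =
  [0, 1, 0]
  [0, 0, 1]
  [0, 0, 0]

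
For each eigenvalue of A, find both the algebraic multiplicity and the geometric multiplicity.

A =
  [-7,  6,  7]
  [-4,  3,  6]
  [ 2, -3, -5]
λ = -3: alg = 3, geom = 1

Step 1 — factor the characteristic polynomial to read off the algebraic multiplicities:
  χ_A(x) = (x + 3)^3

Step 2 — compute geometric multiplicities via the rank-nullity identity g(λ) = n − rank(A − λI):
  rank(A − (-3)·I) = 2, so dim ker(A − (-3)·I) = n − 2 = 1

Summary:
  λ = -3: algebraic multiplicity = 3, geometric multiplicity = 1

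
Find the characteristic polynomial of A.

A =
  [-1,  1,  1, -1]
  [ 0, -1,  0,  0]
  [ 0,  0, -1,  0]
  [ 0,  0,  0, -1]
x^4 + 4*x^3 + 6*x^2 + 4*x + 1

Expanding det(x·I − A) (e.g. by cofactor expansion or by noting that A is similar to its Jordan form J, which has the same characteristic polynomial as A) gives
  χ_A(x) = x^4 + 4*x^3 + 6*x^2 + 4*x + 1
which factors as (x + 1)^4. The eigenvalues (with algebraic multiplicities) are λ = -1 with multiplicity 4.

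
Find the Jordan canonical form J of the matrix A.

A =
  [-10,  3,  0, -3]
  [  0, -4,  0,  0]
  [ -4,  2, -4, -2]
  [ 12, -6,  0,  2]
J_2(-4) ⊕ J_1(-4) ⊕ J_1(-4)

The characteristic polynomial is
  det(x·I − A) = x^4 + 16*x^3 + 96*x^2 + 256*x + 256 = (x + 4)^4

Eigenvalues and multiplicities (the geometric multiplicity of λ is n − rank(A − λI), which equals the number of Jordan blocks for λ):
  λ = -4: algebraic multiplicity = 4, geometric multiplicity = 3

Determining the block sizes for each eigenvalue:
  λ = -4: 3 blocks summing to 4 forces exactly one block of size 2 and the rest size 1 → block sizes [2, 1, 1]

Assembling the blocks gives a Jordan form
J =
  [-4,  1,  0,  0]
  [ 0, -4,  0,  0]
  [ 0,  0, -4,  0]
  [ 0,  0,  0, -4]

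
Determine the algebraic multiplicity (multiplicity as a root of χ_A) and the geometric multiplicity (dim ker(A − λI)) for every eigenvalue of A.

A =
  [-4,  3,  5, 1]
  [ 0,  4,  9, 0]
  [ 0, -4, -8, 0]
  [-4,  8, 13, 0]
λ = -2: alg = 4, geom = 2

Step 1 — factor the characteristic polynomial to read off the algebraic multiplicities:
  χ_A(x) = (x + 2)^4

Step 2 — compute geometric multiplicities via the rank-nullity identity g(λ) = n − rank(A − λI):
  rank(A − (-2)·I) = 2, so dim ker(A − (-2)·I) = n − 2 = 2

Summary:
  λ = -2: algebraic multiplicity = 4, geometric multiplicity = 2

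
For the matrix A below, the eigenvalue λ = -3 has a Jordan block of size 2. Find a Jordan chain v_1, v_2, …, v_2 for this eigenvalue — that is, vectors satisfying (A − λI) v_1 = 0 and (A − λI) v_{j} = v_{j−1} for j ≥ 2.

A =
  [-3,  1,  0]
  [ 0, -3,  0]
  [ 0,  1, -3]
A Jordan chain for λ = -3 of length 2:
v_1 = (1, 0, 1)ᵀ
v_2 = (0, 1, 0)ᵀ

Let N = A − (-3)·I. We want v_2 with N^2 v_2 = 0 but N^1 v_2 ≠ 0; then v_{j-1} := N · v_j for j = 2, …, 2.

Pick v_2 = (0, 1, 0)ᵀ.
Then v_1 = N · v_2 = (1, 0, 1)ᵀ.

Sanity check: (A − (-3)·I) v_1 = (0, 0, 0)ᵀ = 0. ✓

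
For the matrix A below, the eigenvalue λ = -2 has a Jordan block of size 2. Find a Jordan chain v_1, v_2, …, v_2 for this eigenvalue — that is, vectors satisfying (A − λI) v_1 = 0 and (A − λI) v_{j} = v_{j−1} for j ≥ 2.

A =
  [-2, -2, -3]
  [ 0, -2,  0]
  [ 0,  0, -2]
A Jordan chain for λ = -2 of length 2:
v_1 = (-2, 0, 0)ᵀ
v_2 = (0, 1, 0)ᵀ

Let N = A − (-2)·I. We want v_2 with N^2 v_2 = 0 but N^1 v_2 ≠ 0; then v_{j-1} := N · v_j for j = 2, …, 2.

Pick v_2 = (0, 1, 0)ᵀ.
Then v_1 = N · v_2 = (-2, 0, 0)ᵀ.

Sanity check: (A − (-2)·I) v_1 = (0, 0, 0)ᵀ = 0. ✓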